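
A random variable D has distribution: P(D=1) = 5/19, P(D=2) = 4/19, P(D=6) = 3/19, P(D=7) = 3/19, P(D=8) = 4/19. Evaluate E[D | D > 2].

P(D > 2) = 10/19.
Σ over the event: 6·3/19 + 7·3/19 + 8·4/19 = 71/19.
E[D | D > 2] = (71/19) / (10/19) = 71/10.

71/10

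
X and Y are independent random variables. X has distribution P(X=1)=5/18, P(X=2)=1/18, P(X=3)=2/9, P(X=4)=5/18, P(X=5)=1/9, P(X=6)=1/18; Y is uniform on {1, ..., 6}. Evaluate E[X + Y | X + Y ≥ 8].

P(X + Y ≥ 8) = 37/108.
Summing (X+Y)·P(x,y) over outcomes with X + Y ≥ 8 gives 337/108.
E[X + Y | X + Y ≥ 8] = (337/108) / (37/108) = 337/37.

337/37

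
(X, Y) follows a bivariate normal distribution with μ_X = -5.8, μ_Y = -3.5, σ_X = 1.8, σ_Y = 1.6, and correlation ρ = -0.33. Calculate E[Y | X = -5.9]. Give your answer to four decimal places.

For a bivariate normal, E[Y | X=x] = μ_Y + ρ·(σ_Y/σ_X)·(x − μ_X).
E[Y | X=-5.9] = -3.5 + (-0.33)·(1.6/1.8)·(-5.9 − (-5.8)) = -3.5 + (-0.29333)·(-0.1) = -3.4707.

-3.4707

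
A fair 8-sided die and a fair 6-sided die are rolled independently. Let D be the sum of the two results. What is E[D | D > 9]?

34/3

P(D > 9) = 5/16.
Σ over the event: 10·5/48 + 11·1/12 + 12·1/16 + 13·1/24 + 14·1/48 = 85/24.
E[D | D > 9] = (85/24) / (5/16) = 34/3.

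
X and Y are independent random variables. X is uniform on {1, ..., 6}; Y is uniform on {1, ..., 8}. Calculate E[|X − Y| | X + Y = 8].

Outcomes with X + Y = 8: (1,7), (2,6), (3,5), (4,4), (5,3), (6,2), each with probability 1/48.
E[|X − Y| | X + Y = 8] = (6 + 4 + 2 + 0 + 2 + 4) / 6 = 3.

3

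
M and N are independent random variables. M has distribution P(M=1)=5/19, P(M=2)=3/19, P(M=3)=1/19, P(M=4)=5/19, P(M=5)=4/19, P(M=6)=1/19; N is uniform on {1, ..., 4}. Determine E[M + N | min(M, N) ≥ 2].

P(min(M, N) ≥ 2) = 21/38.
Summing (M+N)·P(x,y) over outcomes with min(M, N) ≥ 2 gives 291/76.
E[M + N | min(M, N) ≥ 2] = (291/76) / (21/38) = 97/14.

97/14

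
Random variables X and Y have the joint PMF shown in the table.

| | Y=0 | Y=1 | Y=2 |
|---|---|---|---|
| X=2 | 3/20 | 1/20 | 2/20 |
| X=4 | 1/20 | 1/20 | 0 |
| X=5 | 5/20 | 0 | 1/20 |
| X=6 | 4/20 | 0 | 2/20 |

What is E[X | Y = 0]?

59/13

P(Y = 0) = 13/20.
Summing X·P(X=x,Y=y) over the conditioning event gives 59/20.
E[X | Y = 0] = (59/20) / (13/20) = 59/13.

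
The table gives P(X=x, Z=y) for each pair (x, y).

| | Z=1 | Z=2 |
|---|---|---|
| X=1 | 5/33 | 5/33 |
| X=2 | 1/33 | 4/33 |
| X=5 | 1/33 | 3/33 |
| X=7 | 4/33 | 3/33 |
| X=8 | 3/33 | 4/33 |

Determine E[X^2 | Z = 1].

P(Z = 1) = 14/33.
Σ X^2·P over the event = 1·(5/33) + 4·(1/33) + 25·(1/33) + 49·(4/33) + 64·(3/33) = 422/33.
E[X^2 | Z = 1] = (422/33) / (14/33) = 211/7.

211/7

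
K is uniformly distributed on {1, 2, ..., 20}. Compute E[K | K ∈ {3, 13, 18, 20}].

27/2

P(K ∈ {3, 13, 18, 20}) = 1/5.
Σ over the event: 3·1/20 + 13·1/20 + 18·1/20 + 20·1/20 = 27/10.
E[K | K ∈ {3, 13, 18, 20}] = (27/10) / (1/5) = 27/2.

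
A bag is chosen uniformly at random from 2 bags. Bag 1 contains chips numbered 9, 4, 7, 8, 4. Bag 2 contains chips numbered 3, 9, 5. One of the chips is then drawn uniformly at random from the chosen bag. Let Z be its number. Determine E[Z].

181/30

E[Z | bag 1] = (9+4+7+8+4)/5 = 32/5.
E[Z | bag 2] = (3+9+5)/3 = 17/3.
E[Z] = (1/2)·(32/5) + (1/2)·(17/3) = 181/30.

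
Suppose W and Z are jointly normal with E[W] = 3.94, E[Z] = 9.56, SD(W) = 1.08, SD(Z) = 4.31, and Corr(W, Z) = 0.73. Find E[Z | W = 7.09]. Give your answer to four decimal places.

18.7367

For a bivariate normal, E[Z | W=x] = μ_Z + ρ·(σ_Z/σ_W)·(x − μ_W).
E[Z | W=7.09] = 9.56 + (0.73)·(4.31/1.08)·(7.09 − (3.94)) = 9.56 + (2.91324)·(3.15) = 18.7367.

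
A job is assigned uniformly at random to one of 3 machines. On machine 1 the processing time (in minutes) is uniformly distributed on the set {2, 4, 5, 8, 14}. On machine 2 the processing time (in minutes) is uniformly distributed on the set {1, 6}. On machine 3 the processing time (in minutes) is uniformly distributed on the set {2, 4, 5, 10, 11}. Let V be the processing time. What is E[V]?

11/2

E[V | machine 1] = (2+4+5+8+14)/5 = 33/5.
E[V | machine 2] = (1+6)/2 = 7/2.
E[V | machine 3] = (2+4+5+10+11)/5 = 32/5.
E[V] = (1/3)·(33/5) + (1/3)·(7/2) + (1/3)·(32/5) = 11/2.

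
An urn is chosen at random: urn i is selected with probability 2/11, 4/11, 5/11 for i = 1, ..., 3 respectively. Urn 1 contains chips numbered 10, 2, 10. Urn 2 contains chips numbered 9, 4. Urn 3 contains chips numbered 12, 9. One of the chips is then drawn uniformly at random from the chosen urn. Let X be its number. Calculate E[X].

559/66

E[X | urn 1] = (10+2+10)/3 = 22/3.
E[X | urn 2] = (9+4)/2 = 13/2.
E[X | urn 3] = (12+9)/2 = 21/2.
E[X] = (2/11)·(22/3) + (4/11)·(13/2) + (5/11)·(21/2) = 559/66.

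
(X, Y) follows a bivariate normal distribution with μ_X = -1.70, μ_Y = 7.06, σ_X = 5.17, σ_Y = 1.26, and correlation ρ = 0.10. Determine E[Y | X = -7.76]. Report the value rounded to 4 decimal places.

6.9123

E[Y | X=x] = μ_Y + ρ(σ_Y/σ_X)(x − μ_X) for jointly normal variables.
E[Y | X=-7.76] = 7.06 + (0.10)·(1.26/5.17)·(-7.76 − (-1.70)) = 7.06 + (0.024371)·(-6.06) = 6.9123.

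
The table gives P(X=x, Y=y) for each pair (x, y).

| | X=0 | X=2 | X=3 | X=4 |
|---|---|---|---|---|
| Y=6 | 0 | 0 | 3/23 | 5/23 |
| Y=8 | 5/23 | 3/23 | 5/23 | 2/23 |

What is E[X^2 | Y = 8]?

P(Y = 8) = 15/23.
Σ X^2·P over the event = 0·(5/23) + 4·(3/23) + 9·(5/23) + 16·(2/23) = 89/23.
E[X^2 | Y = 8] = (89/23) / (15/23) = 89/15.

89/15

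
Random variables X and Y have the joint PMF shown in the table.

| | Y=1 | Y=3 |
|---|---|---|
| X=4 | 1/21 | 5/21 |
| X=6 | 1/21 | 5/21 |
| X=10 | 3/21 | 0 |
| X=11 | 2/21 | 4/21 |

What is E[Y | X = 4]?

P(X = 4) = 2/7.
Summing Y·P(X=x,Y=y) over the conditioning event gives 16/21.
E[Y | X = 4] = (16/21) / (2/7) = 8/3.

8/3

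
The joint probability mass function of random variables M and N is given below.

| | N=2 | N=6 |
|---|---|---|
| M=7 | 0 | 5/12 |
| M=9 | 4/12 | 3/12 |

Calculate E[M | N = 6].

P(N = 6) = 2/3.
Σ M·P over the event = 7·(5/12) + 9·(3/12) = 31/6.
E[M | N = 6] = (31/6) / (2/3) = 31/4.

31/4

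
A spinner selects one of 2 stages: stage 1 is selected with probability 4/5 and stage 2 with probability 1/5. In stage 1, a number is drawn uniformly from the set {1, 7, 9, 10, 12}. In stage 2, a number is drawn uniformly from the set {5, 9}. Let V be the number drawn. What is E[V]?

191/25

E[V | stage 1] = (1+7+9+10+12)/5 = 39/5.
E[V | stage 2] = (5+9)/2 = 7.
By the law of total expectation,
E[V] = (4/5)·(39/5) + (1/5)·(7) = 191/25.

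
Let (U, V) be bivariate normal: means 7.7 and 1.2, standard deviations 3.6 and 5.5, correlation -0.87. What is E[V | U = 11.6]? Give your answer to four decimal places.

For a bivariate normal, E[V | U=x] = μ_V + ρ·(σ_V/σ_U)·(x − μ_U).
E[V | U=11.6] = 1.2 + (-0.87)·(5.5/3.6)·(11.6 − (7.7)) = 1.2 + (-1.32917)·(3.9) = -3.9838.

-3.9838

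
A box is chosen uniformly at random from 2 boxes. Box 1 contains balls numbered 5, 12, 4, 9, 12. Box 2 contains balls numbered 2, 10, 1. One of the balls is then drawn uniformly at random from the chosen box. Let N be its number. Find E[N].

191/30

E[N | box 1] = (5+12+4+9+12)/5 = 42/5.
E[N | box 2] = (2+10+1)/3 = 13/3.
By the law of total expectation,
E[N] = (1/2)·(42/5) + (1/2)·(13/3) = 191/30.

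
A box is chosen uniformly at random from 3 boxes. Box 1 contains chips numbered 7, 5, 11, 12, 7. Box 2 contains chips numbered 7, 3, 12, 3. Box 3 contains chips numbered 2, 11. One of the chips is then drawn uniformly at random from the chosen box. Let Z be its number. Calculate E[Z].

141/20

E[Z | box 1] = (7+5+11+12+7)/5 = 42/5.
E[Z | box 2] = (7+3+12+3)/4 = 25/4.
E[Z | box 3] = (2+11)/2 = 13/2.
By the law of total expectation,
E[Z] = (1/3)·(42/5) + (1/3)·(25/4) + (1/3)·(13/2) = 141/20.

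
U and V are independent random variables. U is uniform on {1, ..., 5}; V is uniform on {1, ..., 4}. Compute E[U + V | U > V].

P(U > V) = 1/2.
Summing (U+V)·P(x,y) over outcomes with U > V gives 3.
E[U + V | U > V] = (3) / (1/2) = 6.

6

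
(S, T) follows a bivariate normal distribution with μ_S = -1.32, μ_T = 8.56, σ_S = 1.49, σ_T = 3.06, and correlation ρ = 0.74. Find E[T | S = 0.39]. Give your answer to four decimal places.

For a bivariate normal, E[T | S=x] = μ_T + ρ·(σ_T/σ_S)·(x − μ_S).
E[T | S=0.39] = 8.56 + (0.74)·(3.06/1.49)·(0.39 − (-1.32)) = 8.56 + (1.5197)·(1.71) = 11.1587.

11.1587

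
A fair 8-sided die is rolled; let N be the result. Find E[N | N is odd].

4

Given N is odd, N is equally likely to be any of {1, 3, 5, 7}.
E[N | N is odd] = (1 + 3 + 5 + 7) / 4 = 4.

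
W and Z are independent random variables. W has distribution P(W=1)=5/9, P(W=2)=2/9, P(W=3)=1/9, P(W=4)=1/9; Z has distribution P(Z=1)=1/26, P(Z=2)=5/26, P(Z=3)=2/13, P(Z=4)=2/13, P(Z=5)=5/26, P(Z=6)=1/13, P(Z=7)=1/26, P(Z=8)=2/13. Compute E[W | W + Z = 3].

29/27

P(W + Z = 3) = 3/26.
Summing W·P(x,y) over outcomes with W + Z = 3 gives 29/234.
E[W | W + Z = 3] = (29/234) / (3/26) = 29/27.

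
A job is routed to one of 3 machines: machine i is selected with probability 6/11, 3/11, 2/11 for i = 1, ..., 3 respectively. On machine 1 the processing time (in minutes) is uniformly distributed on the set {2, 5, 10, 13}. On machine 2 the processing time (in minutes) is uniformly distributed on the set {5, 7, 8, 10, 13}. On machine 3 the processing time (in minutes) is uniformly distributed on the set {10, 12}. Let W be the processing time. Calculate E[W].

E[W | machine 1] = (2+5+10+13)/4 = 15/2.
E[W | machine 2] = (5+7+8+10+13)/5 = 43/5.
E[W | machine 3] = (10+12)/2 = 11.
E[W] = (6/11)·(15/2) + (3/11)·(43/5) + (2/11)·(11) = 464/55.

464/55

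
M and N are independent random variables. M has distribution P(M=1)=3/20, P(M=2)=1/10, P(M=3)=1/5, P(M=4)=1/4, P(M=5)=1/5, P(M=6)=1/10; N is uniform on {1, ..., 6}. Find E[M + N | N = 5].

P(N = 5) = 1/6.
Summing (M+N)·P(x,y) over outcomes with N = 5 gives 57/40.
E[M + N | N = 5] = (57/40) / (1/6) = 171/20.

171/20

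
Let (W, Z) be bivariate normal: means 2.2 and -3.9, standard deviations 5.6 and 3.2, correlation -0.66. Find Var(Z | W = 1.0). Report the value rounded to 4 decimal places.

5.7795

The conditional variance in a bivariate normal is σ_Z²(1 − ρ²), independent of x.
Var(Z | W=1.0) = (3.2)²·(1 − (-0.66)²) = 10.24·0.5644 = 5.7795.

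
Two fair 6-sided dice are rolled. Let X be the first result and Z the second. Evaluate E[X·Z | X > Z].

35/3

P(X > Z) = 5/12.
Summing XZ·P(x,y) over outcomes with X > Z gives 175/36.
E[X·Z | X > Z] = (175/36) / (5/12) = 35/3.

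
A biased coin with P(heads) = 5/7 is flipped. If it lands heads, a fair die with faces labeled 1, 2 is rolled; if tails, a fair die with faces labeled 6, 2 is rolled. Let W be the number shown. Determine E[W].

E[W | heads] = (1+2)/2 = 3/2.
E[W | tails] = (6+2)/2 = 4.
By the law of total expectation,
E[W] = (5/7)·(3/2) + (2/7)·(4) = 31/14.

31/14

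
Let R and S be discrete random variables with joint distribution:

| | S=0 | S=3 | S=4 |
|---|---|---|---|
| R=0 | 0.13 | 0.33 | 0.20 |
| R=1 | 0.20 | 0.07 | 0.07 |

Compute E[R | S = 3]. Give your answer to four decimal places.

0.1750

P(S = 3) = 0.40.
Σ R·P over the event = 0·(0.33) + 1·(0.07) = 0.07.
E[R | S = 3] = (0.07) / (0.40) = 0.1750.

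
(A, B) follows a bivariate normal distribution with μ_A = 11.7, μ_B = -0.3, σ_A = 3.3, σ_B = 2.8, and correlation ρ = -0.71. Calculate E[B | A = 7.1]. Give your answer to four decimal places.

The regression of B on A has slope ρ·σ_B/σ_A and passes through (μ_A, μ_B).
E[B | A=7.1] = -0.3 + (-0.71)·(2.8/3.3)·(7.1 − (11.7)) = -0.3 + (-0.602424)·(-4.6) = 2.4712.

2.4712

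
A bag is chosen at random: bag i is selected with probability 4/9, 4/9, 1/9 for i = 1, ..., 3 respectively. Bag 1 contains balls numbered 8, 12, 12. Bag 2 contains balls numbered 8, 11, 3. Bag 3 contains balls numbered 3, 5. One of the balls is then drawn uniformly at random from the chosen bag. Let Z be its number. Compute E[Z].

E[Z | bag 1] = (8+12+12)/3 = 32/3.
E[Z | bag 2] = (8+11+3)/3 = 22/3.
E[Z | bag 3] = (3+5)/2 = 4.
By the law of total expectation,
E[Z] = (4/9)·(32/3) + (4/9)·(22/3) + (1/9)·(4) = 76/9.

76/9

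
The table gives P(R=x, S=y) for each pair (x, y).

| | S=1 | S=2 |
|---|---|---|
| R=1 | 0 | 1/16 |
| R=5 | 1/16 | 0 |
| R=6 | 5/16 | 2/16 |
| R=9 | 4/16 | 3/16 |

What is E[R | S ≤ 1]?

71/10

P(S ≤ 1) = 5/8.
Summing R·P(R=x,S=y) over the conditioning event gives 71/16.
E[R | S ≤ 1] = (71/16) / (5/8) = 71/10.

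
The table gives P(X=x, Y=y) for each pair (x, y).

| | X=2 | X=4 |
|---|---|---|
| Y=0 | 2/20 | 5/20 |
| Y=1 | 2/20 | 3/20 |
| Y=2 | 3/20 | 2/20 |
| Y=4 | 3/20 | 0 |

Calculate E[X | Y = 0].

24/7

P(Y = 0) = 7/20.
Σ X·P over the event = 2·(2/20) + 4·(5/20) = 6/5.
E[X | Y = 0] = (6/5) / (7/20) = 24/7.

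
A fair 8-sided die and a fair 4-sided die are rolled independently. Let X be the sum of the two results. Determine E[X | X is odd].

7

P(X is odd) = 1/2.
Σ over the event: 3·1/16 + 5·1/8 + 7·1/8 + 9·1/8 + 11·1/16 = 7/2.
E[X | X is odd] = (7/2) / (1/2) = 7.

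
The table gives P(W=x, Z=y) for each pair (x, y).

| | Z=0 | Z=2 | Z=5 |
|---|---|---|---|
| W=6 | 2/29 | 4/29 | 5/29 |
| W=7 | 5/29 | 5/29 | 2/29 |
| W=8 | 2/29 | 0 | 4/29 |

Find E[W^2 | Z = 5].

P(Z = 5) = 11/29.
Σ W^2·P over the event = 36·(5/29) + 49·(2/29) + 64·(4/29) = 534/29.
E[W^2 | Z = 5] = (534/29) / (11/29) = 534/11.

534/11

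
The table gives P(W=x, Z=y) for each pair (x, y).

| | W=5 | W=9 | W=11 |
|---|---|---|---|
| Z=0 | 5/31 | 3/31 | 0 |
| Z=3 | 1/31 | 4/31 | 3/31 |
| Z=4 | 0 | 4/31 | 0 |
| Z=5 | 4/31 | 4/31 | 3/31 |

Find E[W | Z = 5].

P(Z = 5) = 11/31.
Summing W·P(W=x,Z=y) over the conditioning event gives 89/31.
E[W | Z = 5] = (89/31) / (11/31) = 89/11.

89/11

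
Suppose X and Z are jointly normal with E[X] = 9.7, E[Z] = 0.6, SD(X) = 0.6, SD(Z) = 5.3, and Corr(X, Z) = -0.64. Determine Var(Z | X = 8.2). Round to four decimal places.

The conditional variance in a bivariate normal is σ_Z²(1 − ρ²), independent of x.
Var(Z | X=8.2) = (5.3)²·(1 − (-0.64)²) = 28.09·0.5904 = 16.5843.

16.5843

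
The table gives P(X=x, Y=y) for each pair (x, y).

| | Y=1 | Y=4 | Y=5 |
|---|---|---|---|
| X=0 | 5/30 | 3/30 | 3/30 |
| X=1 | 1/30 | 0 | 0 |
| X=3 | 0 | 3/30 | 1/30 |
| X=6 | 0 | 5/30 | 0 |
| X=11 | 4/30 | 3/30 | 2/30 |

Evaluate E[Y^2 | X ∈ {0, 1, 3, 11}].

P(X ∈ {0, 1, 3, 11}) = 5/6.
Summing Y^2·P(X=x,Y=y) over the conditioning event gives 152/15.
E[Y^2 | X ∈ {0, 1, 3, 11}] = (152/15) / (5/6) = 304/25.

304/25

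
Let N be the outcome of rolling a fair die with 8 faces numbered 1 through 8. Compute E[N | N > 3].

6

Given N > 3, N is equally likely to be any of {4, 5, 6, 7, 8}.
E[N | N > 3] = (4 + 5 + 6 + 7 + 8) / 5 = 6.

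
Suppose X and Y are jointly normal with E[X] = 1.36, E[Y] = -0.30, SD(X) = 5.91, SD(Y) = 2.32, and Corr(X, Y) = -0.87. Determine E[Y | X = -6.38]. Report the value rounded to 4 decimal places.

2.3434

E[Y | X=x] = μ_Y + ρ(σ_Y/σ_X)(x − μ_X) for jointly normal variables.
E[Y | X=-6.38] = -0.30 + (-0.87)·(2.32/5.91)·(-6.38 − (1.36)) = -0.30 + (-0.34152)·(-7.74) = 2.3434.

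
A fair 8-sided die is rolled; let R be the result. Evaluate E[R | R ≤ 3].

Given R ≤ 3, R is equally likely to be any of {1, 2, 3}.
E[R | R ≤ 3] = (1 + 2 + 3) / 3 = 2.

2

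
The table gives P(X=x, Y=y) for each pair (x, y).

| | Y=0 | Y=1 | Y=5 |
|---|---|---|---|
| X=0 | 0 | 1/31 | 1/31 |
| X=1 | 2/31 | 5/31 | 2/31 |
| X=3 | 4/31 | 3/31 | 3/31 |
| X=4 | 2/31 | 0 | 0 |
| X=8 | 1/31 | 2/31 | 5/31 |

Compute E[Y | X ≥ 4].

27/10

P(X ≥ 4) = 10/31.
Σ Y·P over the event = 0·(2/31) + 0·(1/31) + 1·(2/31) + 5·(5/31) = 27/31.
E[Y | X ≥ 4] = (27/31) / (10/31) = 27/10.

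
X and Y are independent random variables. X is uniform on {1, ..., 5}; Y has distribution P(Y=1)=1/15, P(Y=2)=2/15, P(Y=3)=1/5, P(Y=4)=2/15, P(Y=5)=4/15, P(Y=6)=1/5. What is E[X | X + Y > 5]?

P(X + Y > 5) = 19/25.
Summing X·P(x,y) over outcomes with X + Y > 5 gives 64/25.
E[X | X + Y > 5] = (64/25) / (19/25) = 64/19.

64/19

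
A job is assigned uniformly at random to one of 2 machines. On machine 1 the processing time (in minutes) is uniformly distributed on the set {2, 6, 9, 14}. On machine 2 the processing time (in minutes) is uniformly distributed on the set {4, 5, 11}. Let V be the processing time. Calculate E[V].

E[V | machine 1] = (2+6+9+14)/4 = 31/4.
E[V | machine 2] = (4+5+11)/3 = 20/3.
By the law of total expectation,
E[V] = (1/2)·(31/4) + (1/2)·(20/3) = 173/24.

173/24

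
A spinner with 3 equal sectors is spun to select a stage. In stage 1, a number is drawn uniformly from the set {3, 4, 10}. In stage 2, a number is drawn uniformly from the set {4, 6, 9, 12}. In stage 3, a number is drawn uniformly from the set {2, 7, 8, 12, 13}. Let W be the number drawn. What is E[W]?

E[W | stage 1] = (3+4+10)/3 = 17/3.
E[W | stage 2] = (4+6+9+12)/4 = 31/4.
E[W | stage 3] = (2+7+8+12+13)/5 = 42/5.
E[W] = (1/3)·(17/3) + (1/3)·(31/4) + (1/3)·(42/5) = 1309/180.

1309/180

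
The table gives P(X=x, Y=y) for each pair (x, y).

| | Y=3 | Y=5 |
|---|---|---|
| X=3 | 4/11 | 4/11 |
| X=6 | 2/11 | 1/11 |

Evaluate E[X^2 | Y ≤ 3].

P(Y ≤ 3) = 6/11.
Σ X^2·P over the event = 9·(4/11) + 36·(2/11) = 108/11.
E[X^2 | Y ≤ 3] = (108/11) / (6/11) = 18.

18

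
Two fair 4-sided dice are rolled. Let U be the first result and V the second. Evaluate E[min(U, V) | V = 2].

7/4

Outcomes with V = 2: (1,2), (2,2), (3,2), (4,2), each with probability 1/16.
E[min(U, V) | V = 2] = (1 + 2 + 2 + 2) / 4 = 7/4.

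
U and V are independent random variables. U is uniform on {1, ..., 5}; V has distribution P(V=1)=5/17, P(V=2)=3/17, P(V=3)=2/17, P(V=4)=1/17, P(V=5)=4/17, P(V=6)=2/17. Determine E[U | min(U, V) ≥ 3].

4

P(min(U, V) ≥ 3) = 27/85.
Summing U·P(x,y) over outcomes with min(U, V) ≥ 3 gives 108/85.
E[U | min(U, V) ≥ 3] = (108/85) / (27/85) = 4.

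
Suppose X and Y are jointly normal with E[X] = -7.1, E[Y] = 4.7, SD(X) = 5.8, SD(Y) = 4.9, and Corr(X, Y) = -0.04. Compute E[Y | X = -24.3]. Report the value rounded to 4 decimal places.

The regression of Y on X has slope ρ·σ_Y/σ_X and passes through (μ_X, μ_Y).
E[Y | X=-24.3] = 4.7 + (-0.04)·(4.9/5.8)·(-24.3 − (-7.1)) = 4.7 + (-0.033793)·(-17.2) = 5.2812.

5.2812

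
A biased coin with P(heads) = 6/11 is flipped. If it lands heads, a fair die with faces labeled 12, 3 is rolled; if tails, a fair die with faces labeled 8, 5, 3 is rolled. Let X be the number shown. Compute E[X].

215/33

E[X | heads] = (12+3)/2 = 15/2.
E[X | tails] = (8+5+3)/3 = 16/3.
By the law of total expectation,
E[X] = (6/11)·(15/2) + (5/11)·(16/3) = 215/33.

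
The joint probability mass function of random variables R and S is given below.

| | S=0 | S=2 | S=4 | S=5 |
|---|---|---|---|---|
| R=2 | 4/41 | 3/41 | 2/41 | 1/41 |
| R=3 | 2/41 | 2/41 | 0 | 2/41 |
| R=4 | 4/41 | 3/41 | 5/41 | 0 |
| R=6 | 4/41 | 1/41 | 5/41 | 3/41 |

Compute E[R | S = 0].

P(S = 0) = 14/41.
Σ R·P over the event = 2·(4/41) + 3·(2/41) + 4·(4/41) + 6·(4/41) = 54/41.
E[R | S = 0] = (54/41) / (14/41) = 27/7.

27/7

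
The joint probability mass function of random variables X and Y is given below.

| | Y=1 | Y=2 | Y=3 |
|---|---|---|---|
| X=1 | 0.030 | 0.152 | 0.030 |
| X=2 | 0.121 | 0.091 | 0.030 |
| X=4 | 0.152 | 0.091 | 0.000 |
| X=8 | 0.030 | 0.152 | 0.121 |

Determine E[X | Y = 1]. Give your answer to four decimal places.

P(Y = 1) = 0.333.
Σ X·P over the event = 1·(0.030) + 2·(0.121) + 4·(0.152) + 8·(0.030) = 1.120.
E[X | Y = 1] = (1.120) / (0.333) = 3.3634.

3.3634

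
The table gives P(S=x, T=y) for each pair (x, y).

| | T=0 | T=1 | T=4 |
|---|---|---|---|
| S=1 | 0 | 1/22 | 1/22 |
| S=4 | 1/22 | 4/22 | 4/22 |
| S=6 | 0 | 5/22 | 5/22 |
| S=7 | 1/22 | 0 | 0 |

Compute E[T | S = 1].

5/2

P(S = 1) = 1/11.
Summing T·P(S=x,T=y) over the conditioning event gives 5/22.
E[T | S = 1] = (5/22) / (1/11) = 5/2.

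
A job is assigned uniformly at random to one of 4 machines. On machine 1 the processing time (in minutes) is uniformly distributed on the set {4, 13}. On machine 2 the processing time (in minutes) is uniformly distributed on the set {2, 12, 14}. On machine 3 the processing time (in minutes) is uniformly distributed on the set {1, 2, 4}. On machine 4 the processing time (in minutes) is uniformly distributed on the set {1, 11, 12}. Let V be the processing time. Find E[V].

169/24

E[V | machine 1] = (4+13)/2 = 17/2.
E[V | machine 2] = (2+12+14)/3 = 28/3.
E[V | machine 3] = (1+2+4)/3 = 7/3.
E[V | machine 4] = (1+11+12)/3 = 8.
E[V] = (1/4)·(17/2) + (1/4)·(28/3) + (1/4)·(7/3) + (1/4)·(8) = 169/24.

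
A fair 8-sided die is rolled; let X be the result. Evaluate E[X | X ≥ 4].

Given X ≥ 4, X is equally likely to be any of {4, 5, 6, 7, 8}.
E[X | X ≥ 4] = (4 + 5 + 6 + 7 + 8) / 5 = 6.

6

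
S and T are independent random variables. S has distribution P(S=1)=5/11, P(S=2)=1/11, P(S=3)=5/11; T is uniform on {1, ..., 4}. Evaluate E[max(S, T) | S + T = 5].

P(S + T = 5) = 1/4.
Summing max(S,T)·P(x,y) over outcomes with S + T = 5 gives 19/22.
E[max(S, T) | S + T = 5] = (19/22) / (1/4) = 38/11.

38/11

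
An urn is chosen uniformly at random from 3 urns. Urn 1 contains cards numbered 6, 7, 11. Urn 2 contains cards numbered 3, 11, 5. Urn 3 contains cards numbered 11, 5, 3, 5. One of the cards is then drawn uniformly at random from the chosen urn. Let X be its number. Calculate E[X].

E[X | urn 1] = (6+7+11)/3 = 8.
E[X | urn 2] = (3+11+5)/3 = 19/3.
E[X | urn 3] = (11+5+3+5)/4 = 6.
By the law of total expectation,
E[X] = (1/3)·(8) + (1/3)·(19/3) + (1/3)·(6) = 61/9.

61/9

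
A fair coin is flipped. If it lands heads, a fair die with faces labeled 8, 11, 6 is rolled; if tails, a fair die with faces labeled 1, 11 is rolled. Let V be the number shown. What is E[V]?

43/6

E[V | heads] = (8+11+6)/3 = 25/3.
E[V | tails] = (1+11)/2 = 6.
By the law of total expectation,
E[V] = (1/2)·(25/3) + (1/2)·(6) = 43/6.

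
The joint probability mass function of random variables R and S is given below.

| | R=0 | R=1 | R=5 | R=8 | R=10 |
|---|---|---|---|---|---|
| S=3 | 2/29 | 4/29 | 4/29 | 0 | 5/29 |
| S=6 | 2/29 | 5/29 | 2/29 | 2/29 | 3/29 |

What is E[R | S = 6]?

61/14

P(S = 6) = 14/29.
Σ R·P over the event = 0·(2/29) + 1·(5/29) + 5·(2/29) + 8·(2/29) + 10·(3/29) = 61/29.
E[R | S = 6] = (61/29) / (14/29) = 61/14.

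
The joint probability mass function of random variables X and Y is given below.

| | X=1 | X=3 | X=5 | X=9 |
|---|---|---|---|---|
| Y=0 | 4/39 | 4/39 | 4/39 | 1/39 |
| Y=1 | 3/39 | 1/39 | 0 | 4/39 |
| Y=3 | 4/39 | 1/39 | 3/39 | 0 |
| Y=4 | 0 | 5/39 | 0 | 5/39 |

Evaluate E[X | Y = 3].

P(Y = 3) = 8/39.
Σ X·P over the event = 1·(4/39) + 3·(1/39) + 5·(3/39) = 22/39.
E[X | Y = 3] = (22/39) / (8/39) = 11/4.

11/4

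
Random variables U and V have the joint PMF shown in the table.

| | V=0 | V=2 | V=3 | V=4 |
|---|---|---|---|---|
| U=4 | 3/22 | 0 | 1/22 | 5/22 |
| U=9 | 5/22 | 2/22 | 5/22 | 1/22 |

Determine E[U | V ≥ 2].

P(V ≥ 2) = 7/11.
Σ U·P over the event = 4·(1/22) + 4·(5/22) + 9·(2/22) + 9·(5/22) + 9·(1/22) = 48/11.
E[U | V ≥ 2] = (48/11) / (7/11) = 48/7.

48/7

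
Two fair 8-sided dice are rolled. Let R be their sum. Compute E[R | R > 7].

P(R > 7) = 43/64.
E[R | R > 7] = (29/4) / (43/64) = 464/43.

464/43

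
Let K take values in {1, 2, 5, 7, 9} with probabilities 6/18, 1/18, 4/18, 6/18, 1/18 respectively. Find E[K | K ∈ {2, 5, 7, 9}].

73/12

P(K ∈ {2, 5, 7, 9}) = 2/3.
Σ over the event: 2·1/18 + 5·2/9 + 7·1/3 + 9·1/18 = 73/18.
E[K | K ∈ {2, 5, 7, 9}] = (73/18) / (2/3) = 73/12.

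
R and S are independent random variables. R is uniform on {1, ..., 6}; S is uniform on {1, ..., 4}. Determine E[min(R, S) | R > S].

15/7

P(R > S) = 7/12.
Summing min(R,S)·P(x,y) over outcomes with R > S gives 5/4.
E[min(R, S) | R > S] = (5/4) / (7/12) = 15/7.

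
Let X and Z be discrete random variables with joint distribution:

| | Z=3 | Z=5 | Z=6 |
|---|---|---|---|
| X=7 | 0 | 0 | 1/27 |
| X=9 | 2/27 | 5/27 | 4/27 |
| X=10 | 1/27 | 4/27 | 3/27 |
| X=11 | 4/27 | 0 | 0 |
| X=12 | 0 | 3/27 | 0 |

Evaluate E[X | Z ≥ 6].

P(Z ≥ 6) = 8/27.
Σ X·P over the event = 7·(1/27) + 9·(4/27) + 10·(3/27) = 73/27.
E[X | Z ≥ 6] = (73/27) / (8/27) = 73/8.

73/8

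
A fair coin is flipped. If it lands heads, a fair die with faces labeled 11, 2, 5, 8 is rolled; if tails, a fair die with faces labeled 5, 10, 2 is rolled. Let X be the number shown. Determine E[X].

73/12

E[X | heads] = (11+2+5+8)/4 = 13/2.
E[X | tails] = (5+10+2)/3 = 17/3.
By the law of total expectation,
E[X] = (1/2)·(13/2) + (1/2)·(17/3) = 73/12.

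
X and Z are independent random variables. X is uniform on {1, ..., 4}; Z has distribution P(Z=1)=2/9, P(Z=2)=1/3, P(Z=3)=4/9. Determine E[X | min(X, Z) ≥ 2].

P(min(X, Z) ≥ 2) = 7/12.
Summing X·P(x,y) over outcomes with min(X, Z) ≥ 2 gives 7/4.
E[X | min(X, Z) ≥ 2] = (7/4) / (7/12) = 3.

3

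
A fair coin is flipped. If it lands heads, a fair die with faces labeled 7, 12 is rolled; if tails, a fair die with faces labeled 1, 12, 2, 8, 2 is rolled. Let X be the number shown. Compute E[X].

29/4

E[X | heads] = (7+12)/2 = 19/2.
E[X | tails] = (1+12+2+8+2)/5 = 5.
E[X] = (1/2)·(19/2) + (1/2)·(5) = 29/4.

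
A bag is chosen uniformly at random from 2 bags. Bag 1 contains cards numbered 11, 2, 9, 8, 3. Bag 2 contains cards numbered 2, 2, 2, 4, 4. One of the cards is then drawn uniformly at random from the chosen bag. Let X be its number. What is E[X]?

47/10

E[X | bag 1] = (11+2+9+8+3)/5 = 33/5.
E[X | bag 2] = (2+2+2+4+4)/5 = 14/5.
E[X] = (1/2)·(33/5) + (1/2)·(14/5) = 47/10.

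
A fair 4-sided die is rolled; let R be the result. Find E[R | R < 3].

3/2

Given R < 3, R is equally likely to be any of {1, 2}.
E[R | R < 3] = (1 + 2) / 2 = 3/2.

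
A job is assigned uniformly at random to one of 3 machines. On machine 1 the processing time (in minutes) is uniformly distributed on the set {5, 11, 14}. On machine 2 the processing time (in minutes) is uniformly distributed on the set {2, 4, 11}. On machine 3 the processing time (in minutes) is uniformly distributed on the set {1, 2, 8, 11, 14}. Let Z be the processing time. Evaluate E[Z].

343/45

E[Z | machine 1] = (5+11+14)/3 = 10.
E[Z | machine 2] = (2+4+11)/3 = 17/3.
E[Z | machine 3] = (1+2+8+11+14)/5 = 36/5.
By the law of total expectation,
E[Z] = (1/3)·(10) + (1/3)·(17/3) + (1/3)·(36/5) = 343/45.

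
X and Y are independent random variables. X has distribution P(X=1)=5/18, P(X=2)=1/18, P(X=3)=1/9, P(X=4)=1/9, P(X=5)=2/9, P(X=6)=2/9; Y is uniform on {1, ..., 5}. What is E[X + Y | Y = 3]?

P(Y = 3) = 1/5.
Summing (X+Y)·P(x,y) over outcomes with Y = 3 gives 119/90.
E[X + Y | Y = 3] = (119/90) / (1/5) = 119/18.

119/18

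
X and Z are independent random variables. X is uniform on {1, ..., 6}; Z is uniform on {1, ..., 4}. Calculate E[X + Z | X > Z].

47/7

P(X > Z) = 7/12.
Summing (X+Z)·P(x,y) over outcomes with X > Z gives 47/12.
E[X + Z | X > Z] = (47/12) / (7/12) = 47/7.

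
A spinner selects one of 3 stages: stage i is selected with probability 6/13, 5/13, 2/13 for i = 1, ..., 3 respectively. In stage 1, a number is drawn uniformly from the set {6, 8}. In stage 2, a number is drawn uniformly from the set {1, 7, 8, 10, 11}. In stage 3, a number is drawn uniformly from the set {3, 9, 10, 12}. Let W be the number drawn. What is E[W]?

96/13

E[W | stage 1] = (6+8)/2 = 7.
E[W | stage 2] = (1+7+8+10+11)/5 = 37/5.
E[W | stage 3] = (3+9+10+12)/4 = 17/2.
By the law of total expectation,
E[W] = (6/13)·(7) + (5/13)·(37/5) + (2/13)·(17/2) = 96/13.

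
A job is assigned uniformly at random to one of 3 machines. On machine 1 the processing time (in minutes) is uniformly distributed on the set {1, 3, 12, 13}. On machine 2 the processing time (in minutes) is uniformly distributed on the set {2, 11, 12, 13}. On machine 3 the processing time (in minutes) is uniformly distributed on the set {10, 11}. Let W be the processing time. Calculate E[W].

E[W | machine 1] = (1+3+12+13)/4 = 29/4.
E[W | machine 2] = (2+11+12+13)/4 = 19/2.
E[W | machine 3] = (10+11)/2 = 21/2.
E[W] = (1/3)·(29/4) + (1/3)·(19/2) + (1/3)·(21/2) = 109/12.

109/12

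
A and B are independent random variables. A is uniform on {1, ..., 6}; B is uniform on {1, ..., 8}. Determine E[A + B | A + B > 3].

P(A + B > 3) = 15/16.
Summing (A+B)·P(x,y) over outcomes with A + B > 3 gives 47/6.
E[A + B | A + B > 3] = (47/6) / (15/16) = 376/45.

376/45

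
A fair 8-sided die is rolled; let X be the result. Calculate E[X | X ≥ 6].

7

Given X ≥ 6, X is equally likely to be any of {6, 7, 8}.
E[X | X ≥ 6] = (6 + 7 + 8) / 3 = 7.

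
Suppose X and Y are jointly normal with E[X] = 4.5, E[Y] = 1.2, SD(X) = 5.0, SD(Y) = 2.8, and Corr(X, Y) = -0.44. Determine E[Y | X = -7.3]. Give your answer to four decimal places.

The regression of Y on X has slope ρ·σ_Y/σ_X and passes through (μ_X, μ_Y).
E[Y | X=-7.3] = 1.2 + (-0.44)·(2.8/5.0)·(-7.3 − (4.5)) = 1.2 + (-0.2464)·(-11.8) = 4.1075.

4.1075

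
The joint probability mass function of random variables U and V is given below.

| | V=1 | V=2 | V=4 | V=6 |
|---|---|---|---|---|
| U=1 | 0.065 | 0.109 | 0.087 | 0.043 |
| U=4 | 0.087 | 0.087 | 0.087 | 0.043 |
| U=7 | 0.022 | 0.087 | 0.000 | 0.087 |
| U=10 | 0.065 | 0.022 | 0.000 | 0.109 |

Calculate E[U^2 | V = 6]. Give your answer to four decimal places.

56.3617

P(V = 6) = 0.282.
Σ U^2·P over the event = 1·(0.043) + 16·(0.043) + 49·(0.087) + 100·(0.109) = 15.894.
E[U^2 | V = 6] = (15.894) / (0.282) = 56.3617.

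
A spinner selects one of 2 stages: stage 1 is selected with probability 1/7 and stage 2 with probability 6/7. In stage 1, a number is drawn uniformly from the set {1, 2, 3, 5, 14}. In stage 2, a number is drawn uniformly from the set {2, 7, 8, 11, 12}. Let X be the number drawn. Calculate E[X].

E[X | stage 1] = (1+2+3+5+14)/5 = 5.
E[X | stage 2] = (2+7+8+11+12)/5 = 8.
E[X] = (1/7)·(5) + (6/7)·(8) = 53/7.

53/7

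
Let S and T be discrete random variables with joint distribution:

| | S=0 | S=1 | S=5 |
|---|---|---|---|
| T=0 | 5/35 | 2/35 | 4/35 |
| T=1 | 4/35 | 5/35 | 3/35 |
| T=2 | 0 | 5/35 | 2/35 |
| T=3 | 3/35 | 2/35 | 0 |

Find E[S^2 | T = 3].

2/5

P(T = 3) = 1/7.
Σ S^2·P over the event = 0·(3/35) + 1·(2/35) = 2/35.
E[S^2 | T = 3] = (2/35) / (1/7) = 2/5.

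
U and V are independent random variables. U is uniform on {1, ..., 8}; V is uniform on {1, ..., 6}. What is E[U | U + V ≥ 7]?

P(U + V ≥ 7) = 11/16.
Summing U·P(x,y) over outcomes with U + V ≥ 7 gives 181/48.
E[U | U + V ≥ 7] = (181/48) / (11/16) = 181/33.

181/33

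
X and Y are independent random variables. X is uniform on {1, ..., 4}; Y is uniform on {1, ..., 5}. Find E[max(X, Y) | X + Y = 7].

13/3

P(X + Y = 7) = 3/20.
Summing max(X,Y)·P(x,y) over outcomes with X + Y = 7 gives 13/20.
E[max(X, Y) | X + Y = 7] = (13/20) / (3/20) = 13/3.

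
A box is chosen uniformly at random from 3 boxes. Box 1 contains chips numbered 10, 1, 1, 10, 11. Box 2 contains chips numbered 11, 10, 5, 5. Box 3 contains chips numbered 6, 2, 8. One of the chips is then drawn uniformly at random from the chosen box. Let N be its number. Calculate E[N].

E[N | box 1] = (10+1+1+10+11)/5 = 33/5.
E[N | box 2] = (11+10+5+5)/4 = 31/4.
E[N | box 3] = (6+2+8)/3 = 16/3.
By the law of total expectation,
E[N] = (1/3)·(33/5) + (1/3)·(31/4) + (1/3)·(16/3) = 1181/180.

1181/180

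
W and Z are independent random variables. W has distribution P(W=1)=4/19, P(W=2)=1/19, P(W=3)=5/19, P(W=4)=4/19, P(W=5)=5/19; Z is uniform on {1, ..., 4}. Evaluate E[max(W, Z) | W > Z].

180/43

P(W > Z) = 43/76.
Summing max(W,Z)·P(x,y) over outcomes with W > Z gives 45/19.
E[max(W, Z) | W > Z] = (45/19) / (43/76) = 180/43.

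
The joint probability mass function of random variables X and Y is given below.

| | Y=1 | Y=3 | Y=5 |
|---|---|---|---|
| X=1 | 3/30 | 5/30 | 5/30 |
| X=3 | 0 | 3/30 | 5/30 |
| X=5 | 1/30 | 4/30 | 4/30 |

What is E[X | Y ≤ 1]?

P(Y ≤ 1) = 2/15.
Σ X·P over the event = 1·(3/30) + 5·(1/30) = 4/15.
E[X | Y ≤ 1] = (4/15) / (2/15) = 2.

2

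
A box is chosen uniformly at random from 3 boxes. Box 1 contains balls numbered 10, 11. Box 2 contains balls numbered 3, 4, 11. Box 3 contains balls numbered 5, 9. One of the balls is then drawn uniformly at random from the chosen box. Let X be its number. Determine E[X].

47/6

E[X | box 1] = (10+11)/2 = 21/2.
E[X | box 2] = (3+4+11)/3 = 6.
E[X | box 3] = (5+9)/2 = 7.
E[X] = (1/3)·(21/2) + (1/3)·(6) + (1/3)·(7) = 47/6.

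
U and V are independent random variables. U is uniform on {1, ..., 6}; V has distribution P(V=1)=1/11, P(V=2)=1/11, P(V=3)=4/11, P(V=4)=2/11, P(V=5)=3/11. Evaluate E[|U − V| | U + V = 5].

P(U + V = 5) = 4/33.
Summing |U−V|·P(x,y) over outcomes with U + V = 5 gives 7/33.
E[|U − V| | U + V = 5] = (7/33) / (4/33) = 7/4.

7/4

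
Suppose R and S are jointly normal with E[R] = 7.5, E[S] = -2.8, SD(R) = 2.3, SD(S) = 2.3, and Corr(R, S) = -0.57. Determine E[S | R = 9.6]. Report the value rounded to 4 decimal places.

For a bivariate normal, E[S | R=x] = μ_S + ρ·(σ_S/σ_R)·(x − μ_R).
E[S | R=9.6] = -2.8 + (-0.57)·(2.3/2.3)·(9.6 − (7.5)) = -2.8 + (-0.57)·(2.1) = -3.9970.

-3.9970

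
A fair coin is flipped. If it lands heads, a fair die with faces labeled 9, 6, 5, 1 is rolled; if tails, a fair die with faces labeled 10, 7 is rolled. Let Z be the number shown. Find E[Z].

E[Z | heads] = (9+6+5+1)/4 = 21/4.
E[Z | tails] = (10+7)/2 = 17/2.
By the law of total expectation,
E[Z] = (1/2)·(21/4) + (1/2)·(17/2) = 55/8.

55/8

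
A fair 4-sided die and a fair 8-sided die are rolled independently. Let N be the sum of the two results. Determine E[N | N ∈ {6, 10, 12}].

33/4

P(N ∈ {6, 10, 12}) = 1/4.
Σ over the event: 6·1/8 + 10·3/32 + 12·1/32 = 33/16.
E[N | N ∈ {6, 10, 12}] = (33/16) / (1/4) = 33/4.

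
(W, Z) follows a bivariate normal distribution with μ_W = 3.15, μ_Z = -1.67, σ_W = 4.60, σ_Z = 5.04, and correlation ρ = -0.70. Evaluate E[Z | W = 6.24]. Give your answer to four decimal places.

The regression of Z on W has slope ρ·σ_Z/σ_W and passes through (μ_W, μ_Z).
E[Z | W=6.24] = -1.67 + (-0.70)·(5.04/4.60)·(6.24 − (3.15)) = -1.67 + (-0.76696)·(3.09) = -4.0399.

-4.0399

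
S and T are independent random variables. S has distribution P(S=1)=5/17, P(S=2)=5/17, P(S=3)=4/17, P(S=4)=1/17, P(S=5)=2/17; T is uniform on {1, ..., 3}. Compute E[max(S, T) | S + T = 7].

14/3

P(S + T = 7) = 1/17.
Summing max(S,T)·P(x,y) over outcomes with S + T = 7 gives 14/51.
E[max(S, T) | S + T = 7] = (14/51) / (1/17) = 14/3.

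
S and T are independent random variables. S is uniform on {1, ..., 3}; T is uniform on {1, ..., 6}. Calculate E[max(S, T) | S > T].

P(S > T) = 1/6.
Summing max(S,T)·P(x,y) over outcomes with S > T gives 4/9.
E[max(S, T) | S > T] = (4/9) / (1/6) = 8/3.

8/3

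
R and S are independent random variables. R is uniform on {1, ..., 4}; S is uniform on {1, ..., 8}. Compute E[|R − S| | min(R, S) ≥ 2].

50/21

P(min(R, S) ≥ 2) = 21/32.
Summing |R−S|·P(x,y) over outcomes with min(R, S) ≥ 2 gives 25/16.
E[|R − S| | min(R, S) ≥ 2] = (25/16) / (21/32) = 50/21.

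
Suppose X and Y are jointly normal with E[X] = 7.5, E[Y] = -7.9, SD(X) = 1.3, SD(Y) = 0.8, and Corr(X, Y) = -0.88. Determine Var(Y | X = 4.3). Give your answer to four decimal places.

For a bivariate normal, Var(Y | X=x) = σ_Y²(1 − ρ²).
Var(Y | X=4.3) = (0.8)²·(1 − (-0.88)²) = 0.64·0.2256 = 0.1444.

0.1444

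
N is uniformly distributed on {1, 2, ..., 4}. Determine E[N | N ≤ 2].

3/2

Given N ≤ 2, N is equally likely to be any of {1, 2}.
E[N | N ≤ 2] = (1 + 2) / 2 = 3/2.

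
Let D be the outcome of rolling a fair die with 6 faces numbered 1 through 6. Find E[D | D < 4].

Given D < 4, D is equally likely to be any of {1, 2, 3}.
E[D | D < 4] = (1 + 2 + 3) / 3 = 2.

2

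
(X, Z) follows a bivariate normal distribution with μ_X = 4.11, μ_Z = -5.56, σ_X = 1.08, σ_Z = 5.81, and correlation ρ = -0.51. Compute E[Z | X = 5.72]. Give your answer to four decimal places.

-9.9772

The regression of Z on X has slope ρ·σ_Z/σ_X and passes through (μ_X, μ_Z).
E[Z | X=5.72] = -5.56 + (-0.51)·(5.81/1.08)·(5.72 − (4.11)) = -5.56 + (-2.7436)·(1.61) = -9.9772.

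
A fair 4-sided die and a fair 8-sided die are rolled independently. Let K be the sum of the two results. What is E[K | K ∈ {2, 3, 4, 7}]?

P(K ∈ {2, 3, 4, 7}) = 5/16.
Σ over the event: 2·1/32 + 3·1/16 + 4·3/32 + 7·1/8 = 3/2.
E[K | K ∈ {2, 3, 4, 7}] = (3/2) / (5/16) = 24/5.

24/5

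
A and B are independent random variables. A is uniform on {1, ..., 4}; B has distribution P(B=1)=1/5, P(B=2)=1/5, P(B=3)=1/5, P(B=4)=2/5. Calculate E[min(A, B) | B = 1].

1

P(B = 1) = 1/5.
Summing min(A,B)·P(x,y) over outcomes with B = 1 gives 1/5.
E[min(A, B) | B = 1] = (1/5) / (1/5) = 1.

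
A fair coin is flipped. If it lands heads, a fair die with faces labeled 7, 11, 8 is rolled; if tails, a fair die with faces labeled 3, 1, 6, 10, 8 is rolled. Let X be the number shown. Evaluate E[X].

E[X | heads] = (7+11+8)/3 = 26/3.
E[X | tails] = (3+1+6+10+8)/5 = 28/5.
E[X] = (1/2)·(26/3) + (1/2)·(28/5) = 107/15.

107/15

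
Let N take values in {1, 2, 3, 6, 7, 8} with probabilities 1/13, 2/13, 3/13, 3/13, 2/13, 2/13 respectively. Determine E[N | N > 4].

48/7

P(N > 4) = 7/13.
Σ over the event: 6·3/13 + 7·2/13 + 8·2/13 = 48/13.
E[N | N > 4] = (48/13) / (7/13) = 48/7.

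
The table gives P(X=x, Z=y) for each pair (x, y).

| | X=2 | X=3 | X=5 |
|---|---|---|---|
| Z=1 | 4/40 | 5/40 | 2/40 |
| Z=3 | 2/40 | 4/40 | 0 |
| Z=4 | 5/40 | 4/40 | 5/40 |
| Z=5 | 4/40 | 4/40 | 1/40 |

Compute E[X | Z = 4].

47/14

P(Z = 4) = 7/20.
Σ X·P over the event = 2·(5/40) + 3·(4/40) + 5·(5/40) = 47/40.
E[X | Z = 4] = (47/40) / (7/20) = 47/14.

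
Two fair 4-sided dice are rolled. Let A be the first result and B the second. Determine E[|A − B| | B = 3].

1

P(B = 3) = 1/4.
Summing |A−B|·P(x,y) over outcomes with B = 3 gives 1/4.
E[|A − B| | B = 3] = (1/4) / (1/4) = 1.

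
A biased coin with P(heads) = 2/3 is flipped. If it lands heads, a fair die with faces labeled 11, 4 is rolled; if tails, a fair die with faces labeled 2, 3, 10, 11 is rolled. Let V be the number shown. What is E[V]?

E[V | heads] = (11+4)/2 = 15/2.
E[V | tails] = (2+3+10+11)/4 = 13/2.
E[V] = (2/3)·(15/2) + (1/3)·(13/2) = 43/6.

43/6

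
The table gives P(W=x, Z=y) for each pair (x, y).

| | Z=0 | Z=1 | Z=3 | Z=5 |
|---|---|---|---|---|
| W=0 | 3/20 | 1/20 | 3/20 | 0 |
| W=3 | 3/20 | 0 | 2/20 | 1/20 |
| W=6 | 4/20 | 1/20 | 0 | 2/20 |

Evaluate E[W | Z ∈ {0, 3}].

P(Z ∈ {0, 3}) = 3/4.
Σ W·P over the event = 0·(3/20) + 0·(3/20) + 3·(3/20) + 3·(2/20) + 6·(4/20) = 39/20.
E[W | Z ∈ {0, 3}] = (39/20) / (3/4) = 13/5.

13/5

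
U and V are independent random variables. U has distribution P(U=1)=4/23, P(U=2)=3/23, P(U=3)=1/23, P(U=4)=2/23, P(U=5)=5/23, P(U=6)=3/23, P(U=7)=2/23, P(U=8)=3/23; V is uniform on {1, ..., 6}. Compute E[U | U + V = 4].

P(U + V = 4) = 4/69.
Summing U·P(x,y) over outcomes with U + V = 4 gives 13/138.
E[U | U + V = 4] = (13/138) / (4/69) = 13/8.

13/8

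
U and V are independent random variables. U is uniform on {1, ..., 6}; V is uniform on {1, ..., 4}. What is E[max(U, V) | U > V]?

32/7

P(U > V) = 7/12.
Summing max(U,V)·P(x,y) over outcomes with U > V gives 8/3.
E[max(U, V) | U > V] = (8/3) / (7/12) = 32/7.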